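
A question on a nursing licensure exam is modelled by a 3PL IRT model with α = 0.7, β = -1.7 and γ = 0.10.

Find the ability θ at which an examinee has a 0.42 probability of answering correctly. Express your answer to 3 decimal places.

P(θ) = γ + (1 − γ) · 1 / (1 + exp(−α(θ − β)))
Remove guessing floor: (0.42 − 0.10)/(1 − 0.10) = 0.3556
logit = ln(0.3556/0.6444) = -0.5947
θ = β + logit/(α) = -1.7 + (-0.5947)/0.7000 = -2.5496

-2.550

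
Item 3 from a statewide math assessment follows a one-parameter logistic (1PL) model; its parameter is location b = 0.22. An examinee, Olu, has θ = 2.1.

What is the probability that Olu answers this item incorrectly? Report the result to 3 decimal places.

P(θ) = 1 / (1 + exp(−(θ − b)))
Exponent: (2.1 − 0.22) = 1.8800
1/(1 + e^{-1.8800}) = 0.8676
P = 0.8676
P(incorrect) = 1 − 0.8676 = 0.1324

0.132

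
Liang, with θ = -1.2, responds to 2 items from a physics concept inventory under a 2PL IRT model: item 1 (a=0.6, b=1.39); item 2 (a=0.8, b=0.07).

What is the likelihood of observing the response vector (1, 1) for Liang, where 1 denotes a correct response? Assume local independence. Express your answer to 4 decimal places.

P(θ) = 1 / (1 + exp(−a(θ − b)))
P_1 = 1/(1+e^{1.5540}) = 0.1745
P_2 = 1/(1+e^{1.0160}) = 0.2658
L = P_1 × P_2 = 0.1745 × 0.2658 = 0.04639

0.0464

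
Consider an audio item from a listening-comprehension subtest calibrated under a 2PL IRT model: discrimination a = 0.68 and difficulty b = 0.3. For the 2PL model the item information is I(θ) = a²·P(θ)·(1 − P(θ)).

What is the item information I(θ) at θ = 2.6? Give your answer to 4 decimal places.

P = 1/(1+e^{-1.5640}) = 0.8269
P(1−P) = 0.8269 × 0.1731 = 0.1431
I = a² × P(1−P) = 0.68² × 0.1431 = 0.06618

0.0662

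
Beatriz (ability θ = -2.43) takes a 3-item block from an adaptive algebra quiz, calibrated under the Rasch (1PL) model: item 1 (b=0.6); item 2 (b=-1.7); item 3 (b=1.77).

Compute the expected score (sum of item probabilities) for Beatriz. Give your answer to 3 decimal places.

P(θ) = 1 / (1 + exp(−(θ − b)))
P_1 = 1/(1+e^{3.0300}) = 0.0461
P_2 = 1/(1+e^{0.7300}) = 0.3252
P_3 = 1/(1+e^{4.2000}) = 0.0148
E[score] = 0.0461 + 0.3252 + 0.0148 = 0.3861

0.386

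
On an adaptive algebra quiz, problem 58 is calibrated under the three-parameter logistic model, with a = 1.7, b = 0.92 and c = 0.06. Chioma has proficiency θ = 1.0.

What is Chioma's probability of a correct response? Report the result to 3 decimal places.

P(θ) = c + (1 − c) · 1 / (1 + exp(−a(θ − b)))
Exponent: 1.7 × (1.0 − 0.92) = 0.1360
1/(1 + e^{-0.1360}) = 0.5339
P = 0.06 + 0.94 × 0.5339 = 0.5619

0.562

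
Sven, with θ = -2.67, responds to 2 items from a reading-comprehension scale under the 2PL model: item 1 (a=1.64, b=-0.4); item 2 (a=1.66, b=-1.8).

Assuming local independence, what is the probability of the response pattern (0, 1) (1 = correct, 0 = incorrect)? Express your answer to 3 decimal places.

0.186

P(θ) = 1 / (1 + exp(−a(θ − b)))
P_1 = 1/(1+e^{3.7228}) = 0.0236
P_2 = 1/(1+e^{1.4442}) = 0.1909
L = (1−P_1) × P_2 = 0.9764 × 0.1909 = 0.18639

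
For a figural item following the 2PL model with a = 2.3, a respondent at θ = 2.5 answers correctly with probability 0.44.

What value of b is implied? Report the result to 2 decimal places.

P(θ) = 1 / (1 + exp(−a(θ − b)))
logit(0.44) = ln(0.44/0.56) = -0.2412
b = θ − logit/(a) = 2.5 − (-0.2412)/2.3000 = 2.6049

2.60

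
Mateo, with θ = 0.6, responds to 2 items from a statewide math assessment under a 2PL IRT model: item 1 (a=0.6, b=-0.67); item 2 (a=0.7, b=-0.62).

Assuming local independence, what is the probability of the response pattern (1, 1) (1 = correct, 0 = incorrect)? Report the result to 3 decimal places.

0.478

P(θ) = 1 / (1 + exp(−a(θ − b)))
P_1 = 1/(1+e^{-0.7620}) = 0.6818
P_2 = 1/(1+e^{-0.8540}) = 0.7014
L = P_1 × P_2 = 0.6818 × 0.7014 = 0.47821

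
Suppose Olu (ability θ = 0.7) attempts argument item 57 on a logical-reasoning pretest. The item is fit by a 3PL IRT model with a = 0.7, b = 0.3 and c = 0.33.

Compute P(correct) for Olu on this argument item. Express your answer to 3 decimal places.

0.712

P(θ) = c + (1 − c) · 1 / (1 + exp(−a(θ − b)))
Exponent: 0.7 × (0.7 − 0.3) = 0.2800
1/(1 + e^{-0.2800}) = 0.5695
P = 0.33 + 0.67 × 0.5695 = 0.7116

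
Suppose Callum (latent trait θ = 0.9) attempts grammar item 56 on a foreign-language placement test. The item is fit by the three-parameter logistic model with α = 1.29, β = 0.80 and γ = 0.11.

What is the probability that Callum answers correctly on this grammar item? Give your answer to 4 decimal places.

0.5837

P(θ) = γ + (1 − γ) · 1 / (1 + exp(−α(θ − β)))
Exponent: 1.29 × (0.9 − 0.80) = 0.1290
1/(1 + e^{-0.1290}) = 0.5322
P = 0.11 + 0.89 × 0.5322 = 0.5837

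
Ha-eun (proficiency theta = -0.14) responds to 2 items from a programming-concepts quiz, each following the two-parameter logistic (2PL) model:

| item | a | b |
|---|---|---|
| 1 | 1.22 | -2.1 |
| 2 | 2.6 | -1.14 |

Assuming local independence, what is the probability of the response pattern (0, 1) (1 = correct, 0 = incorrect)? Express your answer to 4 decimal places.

P(theta) = 1 / (1 + exp(−a(theta − b)))
P_1 = 1/(1+e^{-2.3912}) = 0.9162
P_2 = 1/(1+e^{-2.6000}) = 0.9309
L = (1−P_1) × P_2 = 0.0838 × 0.9309 = 0.07805

0.0780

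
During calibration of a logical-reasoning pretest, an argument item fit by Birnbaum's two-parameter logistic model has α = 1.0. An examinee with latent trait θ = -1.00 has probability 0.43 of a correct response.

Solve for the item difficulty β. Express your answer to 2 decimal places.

-0.72

P(θ) = 1 / (1 + exp(−α(θ − β)))
logit(0.43) = ln(0.43/0.57) = -0.2819
β = θ − logit/(α) = -1.00 − (-0.2819)/1.0000 = -0.7181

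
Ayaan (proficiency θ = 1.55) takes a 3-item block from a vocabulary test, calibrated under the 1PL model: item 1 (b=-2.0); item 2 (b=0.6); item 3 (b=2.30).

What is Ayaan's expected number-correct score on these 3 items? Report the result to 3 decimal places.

2.014

P(θ) = 1 / (1 + exp(−(θ − b)))
P_1 = 1/(1+e^{-3.5500}) = 0.9721
P_2 = 1/(1+e^{-0.9500}) = 0.7211
P_3 = 1/(1+e^{0.7500}) = 0.3208
E[score] = 0.9721 + 0.7211 + 0.3208 = 2.0140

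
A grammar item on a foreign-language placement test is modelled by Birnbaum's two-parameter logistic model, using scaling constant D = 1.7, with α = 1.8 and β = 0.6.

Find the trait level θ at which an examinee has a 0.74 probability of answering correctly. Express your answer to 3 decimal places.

0.942

P(θ) = 1 / (1 + exp(−D·α(θ − β)))
logit = ln(0.7400/0.2600) = 1.0460
θ = β + logit/(1.7·α) = 0.6 + 1.0460/3.0600 = 0.9418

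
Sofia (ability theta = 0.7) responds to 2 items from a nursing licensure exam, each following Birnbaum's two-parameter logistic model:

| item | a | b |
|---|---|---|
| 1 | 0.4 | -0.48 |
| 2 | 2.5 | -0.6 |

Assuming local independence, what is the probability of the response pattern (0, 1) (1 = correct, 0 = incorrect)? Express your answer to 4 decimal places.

0.3698

P(theta) = 1 / (1 + exp(−a(theta − b)))
P_1 = 1/(1+e^{-0.4720}) = 0.6159
P_2 = 1/(1+e^{-3.2500}) = 0.9627
L = (1−P_1) × P_2 = 0.3841 × 0.9627 = 0.36980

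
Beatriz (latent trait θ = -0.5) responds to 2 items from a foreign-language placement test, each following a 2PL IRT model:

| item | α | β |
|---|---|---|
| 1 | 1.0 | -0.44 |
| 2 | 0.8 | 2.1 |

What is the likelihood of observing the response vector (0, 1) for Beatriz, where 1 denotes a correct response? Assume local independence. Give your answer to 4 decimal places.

0.0572

P(θ) = 1 / (1 + exp(−α(θ − β)))
P_1 = 1/(1+e^{0.0600}) = 0.4850
P_2 = 1/(1+e^{2.0800}) = 0.1111
L = (1−P_1) × P_2 = 0.5150 × 0.1111 = 0.05719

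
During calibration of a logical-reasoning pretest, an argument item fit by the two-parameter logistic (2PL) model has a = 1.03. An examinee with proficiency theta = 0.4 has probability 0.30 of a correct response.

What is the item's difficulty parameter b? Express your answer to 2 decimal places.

P(theta) = 1 / (1 + exp(−a(theta − b)))
logit(0.30) = ln(0.30/0.70) = -0.8473
b = theta − logit/(a) = 0.4 − (-0.8473)/1.0300 = 1.2226

1.22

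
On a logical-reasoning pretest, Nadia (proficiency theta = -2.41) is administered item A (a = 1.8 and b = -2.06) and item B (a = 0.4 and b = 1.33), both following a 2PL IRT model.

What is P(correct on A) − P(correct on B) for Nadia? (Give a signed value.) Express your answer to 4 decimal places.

P(theta) = 1 / (1 + exp(−a(theta − b)))
P_A = 0.3475
P_B = 0.1830
P_A − P_B = 0.1645

0.1645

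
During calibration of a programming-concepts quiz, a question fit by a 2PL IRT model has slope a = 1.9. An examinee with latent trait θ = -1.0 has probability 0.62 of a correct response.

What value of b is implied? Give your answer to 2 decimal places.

-1.26

P(θ) = 1 / (1 + exp(−a(θ − b)))
logit(0.62) = ln(0.62/0.38) = 0.4895
b = θ − logit/(a) = -1.0 − 0.4895/1.9000 = -1.2577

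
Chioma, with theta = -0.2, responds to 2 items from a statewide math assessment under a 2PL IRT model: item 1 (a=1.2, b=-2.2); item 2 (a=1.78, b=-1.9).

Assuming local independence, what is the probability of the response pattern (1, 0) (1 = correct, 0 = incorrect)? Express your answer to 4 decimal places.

P(theta) = 1 / (1 + exp(−a(theta − b)))
P_1 = 1/(1+e^{-2.4000}) = 0.9168
P_2 = 1/(1+e^{-3.0260}) = 0.9537
L = P_1 × (1−P_2) = 0.9168 × 0.0463 = 0.04242

0.0424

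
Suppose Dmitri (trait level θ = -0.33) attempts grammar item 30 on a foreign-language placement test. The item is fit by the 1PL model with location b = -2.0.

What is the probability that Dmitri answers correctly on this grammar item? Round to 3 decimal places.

P(θ) = 1 / (1 + exp(−(θ − b)))
Exponent: (-0.33 − (-2.0)) = 1.6700
1/(1 + e^{-1.6700}) = 0.8416
P = 0.8416

0.842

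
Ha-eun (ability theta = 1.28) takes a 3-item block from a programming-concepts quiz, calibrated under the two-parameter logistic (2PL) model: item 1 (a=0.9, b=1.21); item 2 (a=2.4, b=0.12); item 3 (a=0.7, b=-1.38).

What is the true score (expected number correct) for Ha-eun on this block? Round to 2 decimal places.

P(theta) = 1 / (1 + exp(−a(theta − b)))
P_1 = 1/(1+e^{-0.0630}) = 0.5157
P_2 = 1/(1+e^{-2.7840}) = 0.9418
P_3 = 1/(1+e^{-1.8620}) = 0.8655
E[score] = 0.5157 + 0.9418 + 0.8655 = 2.3231

2.32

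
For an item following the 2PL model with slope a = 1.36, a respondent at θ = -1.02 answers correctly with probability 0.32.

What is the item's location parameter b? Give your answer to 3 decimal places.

P(θ) = 1 / (1 + exp(−a(θ − b)))
logit(0.32) = ln(0.32/0.68) = -0.7538
b = θ − logit/(a) = -1.02 − (-0.7538)/1.3600 = -0.4658

-0.466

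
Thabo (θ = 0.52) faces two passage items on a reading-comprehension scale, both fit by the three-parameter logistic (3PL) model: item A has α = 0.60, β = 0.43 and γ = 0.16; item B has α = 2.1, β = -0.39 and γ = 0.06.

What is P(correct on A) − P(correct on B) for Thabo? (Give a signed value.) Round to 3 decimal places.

-0.288

P(θ) = γ + (1 − γ) · 1 / (1 + exp(−α(θ − β)))
P_A = 0.5913
P_B = 0.8789
P_A − P_B = -0.2875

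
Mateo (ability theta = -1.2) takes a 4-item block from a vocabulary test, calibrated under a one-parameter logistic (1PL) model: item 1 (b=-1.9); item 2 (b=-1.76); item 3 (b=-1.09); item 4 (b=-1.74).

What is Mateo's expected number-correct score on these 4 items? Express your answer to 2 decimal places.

2.41

P(theta) = 1 / (1 + exp(−(theta − b)))
P_1 = 1/(1+e^{-0.7000}) = 0.6682
P_2 = 1/(1+e^{-0.5600}) = 0.6365
P_3 = 1/(1+e^{0.1100}) = 0.4725
P_4 = 1/(1+e^{-0.5400}) = 0.6318
E[score] = 0.6682 + 0.6365 + 0.4725 + 0.6318 = 2.4090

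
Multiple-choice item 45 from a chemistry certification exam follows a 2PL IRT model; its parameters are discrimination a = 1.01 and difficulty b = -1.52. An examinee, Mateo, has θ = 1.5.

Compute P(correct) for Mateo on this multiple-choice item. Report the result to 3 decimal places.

P(θ) = 1 / (1 + exp(−a(θ − b)))
Exponent: 1.01 × (1.5 − (-1.52)) = 3.0502
1/(1 + e^{-3.0502}) = 0.9548

0.955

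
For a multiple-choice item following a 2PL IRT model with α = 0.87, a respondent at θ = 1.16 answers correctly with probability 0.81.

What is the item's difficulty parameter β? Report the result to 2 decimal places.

-0.51

P(θ) = 1 / (1 + exp(−α(θ − β)))
logit(0.81) = ln(0.81/0.19) = 1.4500
β = θ − logit/(α) = 1.16 − 1.4500/0.8700 = -0.5067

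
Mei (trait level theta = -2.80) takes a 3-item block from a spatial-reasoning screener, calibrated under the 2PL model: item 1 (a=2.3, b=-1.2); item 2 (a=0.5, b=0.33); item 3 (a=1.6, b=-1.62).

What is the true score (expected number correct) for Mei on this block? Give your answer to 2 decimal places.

P(theta) = 1 / (1 + exp(−a(theta − b)))
P_1 = 1/(1+e^{3.6800}) = 0.0246
P_2 = 1/(1+e^{1.5650}) = 0.1729
P_3 = 1/(1+e^{1.8880}) = 0.1315
E[score] = 0.0246 + 0.1729 + 0.1315 = 0.3290

0.33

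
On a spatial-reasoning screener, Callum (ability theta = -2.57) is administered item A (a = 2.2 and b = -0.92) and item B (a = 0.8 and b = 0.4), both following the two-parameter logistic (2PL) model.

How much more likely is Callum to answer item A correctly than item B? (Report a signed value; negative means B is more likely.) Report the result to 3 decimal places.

P(theta) = 1 / (1 + exp(−a(theta − b)))
P_A = 0.0258
P_B = 0.0850
P_A − P_B = -0.0592

-0.059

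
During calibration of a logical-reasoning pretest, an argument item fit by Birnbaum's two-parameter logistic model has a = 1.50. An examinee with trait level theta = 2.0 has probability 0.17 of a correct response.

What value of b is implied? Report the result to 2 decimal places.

3.06

P(theta) = 1 / (1 + exp(−a(theta − b)))
logit(0.17) = ln(0.17/0.83) = -1.5856
b = theta − logit/(a) = 2.0 − (-1.5856)/1.5000 = 3.0571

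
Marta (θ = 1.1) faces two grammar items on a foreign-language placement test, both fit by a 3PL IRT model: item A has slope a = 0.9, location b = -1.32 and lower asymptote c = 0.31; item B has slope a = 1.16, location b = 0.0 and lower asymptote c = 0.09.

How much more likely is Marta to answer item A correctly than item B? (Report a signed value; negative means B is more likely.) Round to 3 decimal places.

P(θ) = c + (1 − c) · 1 / (1 + exp(−a(θ − b)))
P_A = 0.9298
P_B = 0.8014
P_A − P_B = 0.1284

0.128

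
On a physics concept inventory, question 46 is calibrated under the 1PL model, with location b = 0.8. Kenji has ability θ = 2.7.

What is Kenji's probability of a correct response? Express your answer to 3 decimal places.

0.870

P(θ) = 1 / (1 + exp(−(θ − b)))
Exponent: (2.7 − 0.8) = 1.9000
1/(1 + e^{-1.9000}) = 0.8699
P = 0.8699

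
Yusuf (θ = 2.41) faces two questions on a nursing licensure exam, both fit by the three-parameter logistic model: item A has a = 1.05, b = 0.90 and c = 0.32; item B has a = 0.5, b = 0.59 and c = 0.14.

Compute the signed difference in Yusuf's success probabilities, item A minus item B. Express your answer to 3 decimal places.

P(θ) = c + (1 − c) · 1 / (1 + exp(−a(θ − b)))
P_A = 0.8844
P_B = 0.7532
P_A − P_B = 0.1312

0.131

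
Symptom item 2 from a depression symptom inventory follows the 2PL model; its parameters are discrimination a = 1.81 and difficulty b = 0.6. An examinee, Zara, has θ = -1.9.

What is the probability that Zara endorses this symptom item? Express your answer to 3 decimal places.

0.011

P(θ) = 1 / (1 + exp(−a(θ − b)))
Exponent: 1.81 × (-1.9 − 0.6) = -4.5250
1/(1 + e^{4.5250}) = 0.0107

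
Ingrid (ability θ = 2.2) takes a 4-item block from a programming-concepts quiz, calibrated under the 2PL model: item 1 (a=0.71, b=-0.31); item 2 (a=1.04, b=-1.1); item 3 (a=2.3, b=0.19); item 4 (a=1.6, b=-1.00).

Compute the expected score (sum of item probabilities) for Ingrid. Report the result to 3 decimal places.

3.809

P(θ) = 1 / (1 + exp(−a(θ − b)))
P_1 = 1/(1+e^{-1.7821}) = 0.8560
P_2 = 1/(1+e^{-3.4320}) = 0.9687
P_3 = 1/(1+e^{-4.6230}) = 0.9903
P_4 = 1/(1+e^{-5.1200}) = 0.9941
E[score] = 0.8560 + 0.9687 + 0.9903 + 0.9941 = 3.8090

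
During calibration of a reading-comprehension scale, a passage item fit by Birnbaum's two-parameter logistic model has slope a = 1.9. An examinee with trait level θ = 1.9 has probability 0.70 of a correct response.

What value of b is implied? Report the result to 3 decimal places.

P(θ) = 1 / (1 + exp(−a(θ − b)))
logit(0.70) = ln(0.70/0.30) = 0.8473
b = θ − logit/(a) = 1.9 − 0.8473/1.9000 = 1.4541

1.454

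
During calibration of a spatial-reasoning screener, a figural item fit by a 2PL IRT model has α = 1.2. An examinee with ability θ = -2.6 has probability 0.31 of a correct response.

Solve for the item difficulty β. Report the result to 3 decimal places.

-1.933

P(θ) = 1 / (1 + exp(−α(θ − β)))
logit(0.31) = ln(0.31/0.69) = -0.8001
β = θ − logit/(α) = -2.6 − (-0.8001)/1.2000 = -1.9332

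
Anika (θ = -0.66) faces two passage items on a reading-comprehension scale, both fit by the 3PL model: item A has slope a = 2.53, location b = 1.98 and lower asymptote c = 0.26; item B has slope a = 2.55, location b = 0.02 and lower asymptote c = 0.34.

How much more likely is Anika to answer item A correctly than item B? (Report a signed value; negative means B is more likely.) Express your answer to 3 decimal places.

P(θ) = c + (1 − c) · 1 / (1 + exp(−a(θ − b)))
P_A = 0.2609
P_B = 0.4391
P_A − P_B = -0.1781

-0.178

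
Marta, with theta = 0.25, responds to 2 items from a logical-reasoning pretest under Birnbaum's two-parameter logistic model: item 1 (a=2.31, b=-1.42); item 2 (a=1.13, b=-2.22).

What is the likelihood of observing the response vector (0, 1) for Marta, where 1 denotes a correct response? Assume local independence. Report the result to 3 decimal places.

0.019

P(theta) = 1 / (1 + exp(−a(theta − b)))
P_1 = 1/(1+e^{-3.8577}) = 0.9793
P_2 = 1/(1+e^{-2.7911}) = 0.9422
L = (1−P_1) × P_2 = 0.0207 × 0.9422 = 0.01948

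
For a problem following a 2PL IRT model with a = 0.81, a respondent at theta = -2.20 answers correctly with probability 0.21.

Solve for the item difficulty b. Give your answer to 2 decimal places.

-0.56

P(theta) = 1 / (1 + exp(−a(theta − b)))
logit(0.21) = ln(0.21/0.79) = -1.3249
b = theta − logit/(a) = -2.20 − (-1.3249)/0.8100 = -0.5643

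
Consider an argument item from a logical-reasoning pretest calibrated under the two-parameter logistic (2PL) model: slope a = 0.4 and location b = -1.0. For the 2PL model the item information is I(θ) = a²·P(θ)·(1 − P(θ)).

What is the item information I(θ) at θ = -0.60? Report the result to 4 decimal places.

P = 1/(1+e^{-0.1600}) = 0.5399
P(1−P) = 0.5399 × 0.4601 = 0.2484
I = a² × P(1−P) = 0.4² × 0.2484 = 0.03975

0.0397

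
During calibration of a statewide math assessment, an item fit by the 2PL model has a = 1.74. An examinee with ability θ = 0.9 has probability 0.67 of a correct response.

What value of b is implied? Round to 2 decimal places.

P(θ) = 1 / (1 + exp(−a(θ − b)))
logit(0.67) = ln(0.67/0.33) = 0.7082
b = θ − logit/(a) = 0.9 − 0.7082/1.7400 = 0.4930

0.49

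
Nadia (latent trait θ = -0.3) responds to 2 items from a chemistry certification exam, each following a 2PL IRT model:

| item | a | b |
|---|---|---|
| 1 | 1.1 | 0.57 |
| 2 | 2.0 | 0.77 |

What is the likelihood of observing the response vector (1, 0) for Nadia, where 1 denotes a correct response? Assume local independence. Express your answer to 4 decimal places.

P(θ) = 1 / (1 + exp(−a(θ − b)))
P_1 = 1/(1+e^{0.9570}) = 0.2775
P_2 = 1/(1+e^{2.1400}) = 0.1053
L = P_1 × (1−P_2) = 0.2775 × 0.8947 = 0.24827

0.2483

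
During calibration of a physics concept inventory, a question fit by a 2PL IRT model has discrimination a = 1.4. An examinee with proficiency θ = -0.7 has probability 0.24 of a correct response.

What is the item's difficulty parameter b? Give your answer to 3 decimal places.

0.123

P(θ) = 1 / (1 + exp(−a(θ − b)))
logit(0.24) = ln(0.24/0.76) = -1.1527
b = θ − logit/(a) = -0.7 − (-1.1527)/1.4000 = 0.1233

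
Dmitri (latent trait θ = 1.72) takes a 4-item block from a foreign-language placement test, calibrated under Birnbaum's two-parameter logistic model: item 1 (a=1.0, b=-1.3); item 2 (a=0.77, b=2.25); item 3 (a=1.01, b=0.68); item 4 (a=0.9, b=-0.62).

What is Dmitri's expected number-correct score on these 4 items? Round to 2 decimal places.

2.99

P(θ) = 1 / (1 + exp(−a(θ − b)))
P_1 = 1/(1+e^{-3.0200}) = 0.9535
P_2 = 1/(1+e^{0.4081}) = 0.3994
P_3 = 1/(1+e^{-1.0504}) = 0.7409
P_4 = 1/(1+e^{-2.1060}) = 0.8915
E[score] = 0.9535 + 0.3994 + 0.7409 + 0.8915 = 2.9852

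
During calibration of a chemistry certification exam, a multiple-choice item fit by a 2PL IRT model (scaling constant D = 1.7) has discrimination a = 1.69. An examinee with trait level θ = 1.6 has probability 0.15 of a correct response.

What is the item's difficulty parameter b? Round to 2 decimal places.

P(θ) = 1 / (1 + exp(−D·a(θ − b)))
logit(0.15) = ln(0.15/0.85) = -1.7346
b = θ − logit/(1.7·a) = 1.6 − (-1.7346)/2.8730 = 2.2038

2.20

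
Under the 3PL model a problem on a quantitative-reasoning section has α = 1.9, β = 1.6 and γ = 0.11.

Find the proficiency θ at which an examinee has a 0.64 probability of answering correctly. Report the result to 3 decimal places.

P(θ) = γ + (1 − γ) · 1 / (1 + exp(−α(θ − β)))
Remove guessing floor: (0.64 − 0.11)/(1 − 0.11) = 0.5955
logit = ln(0.5955/0.4045) = 0.3868
θ = β + logit/(α) = 1.6 + 0.3868/1.9000 = 1.8036

1.804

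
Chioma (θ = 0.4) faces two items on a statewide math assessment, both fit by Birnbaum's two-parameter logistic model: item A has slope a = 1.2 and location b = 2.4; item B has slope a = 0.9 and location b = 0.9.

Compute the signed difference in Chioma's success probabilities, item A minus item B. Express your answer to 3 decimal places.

P(θ) = 1 / (1 + exp(−a(θ − b)))
P_A = 0.0832
P_B = 0.3894
P_A − P_B = -0.3062

-0.306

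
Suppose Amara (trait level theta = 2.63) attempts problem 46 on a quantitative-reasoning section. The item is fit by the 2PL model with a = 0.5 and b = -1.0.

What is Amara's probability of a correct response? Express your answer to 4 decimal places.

P(theta) = 1 / (1 + exp(−a(theta − b)))
Exponent: 0.5 × (2.63 − (-1.0)) = 1.8150
1/(1 + e^{-1.8150}) = 0.8600

0.8600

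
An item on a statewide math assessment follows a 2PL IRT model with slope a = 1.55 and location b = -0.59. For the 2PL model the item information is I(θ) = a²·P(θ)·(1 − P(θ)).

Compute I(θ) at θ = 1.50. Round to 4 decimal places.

0.0872

P = 1/(1+e^{-3.2395}) = 0.9623
P(1−P) = 0.9623 × 0.0377 = 0.0363
I = a² × P(1−P) = 1.55² × 0.0363 = 0.08717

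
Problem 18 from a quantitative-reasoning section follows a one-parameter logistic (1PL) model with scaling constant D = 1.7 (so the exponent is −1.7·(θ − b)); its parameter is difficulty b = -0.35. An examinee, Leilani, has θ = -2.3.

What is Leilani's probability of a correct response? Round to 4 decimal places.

P(θ) = 1 / (1 + exp(−D·(θ − b)))
Exponent: 1.7 × (-2.3 − (-0.35)) = -3.3150
1/(1 + e^{3.3150}) = 0.0351
P = 0.0351

0.0351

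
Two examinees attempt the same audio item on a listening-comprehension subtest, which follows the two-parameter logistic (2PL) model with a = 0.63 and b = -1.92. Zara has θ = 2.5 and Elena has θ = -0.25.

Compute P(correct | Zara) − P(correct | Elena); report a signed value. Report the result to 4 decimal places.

P(θ) = 1 / (1 + exp(−a(θ − b)))
P(Zara) = 0.9418  [exponent 2.7846]
P(Elena) = 0.7412  [exponent 1.0521]
Difference = 0.9418 − 0.7412 = 0.2007

0.2007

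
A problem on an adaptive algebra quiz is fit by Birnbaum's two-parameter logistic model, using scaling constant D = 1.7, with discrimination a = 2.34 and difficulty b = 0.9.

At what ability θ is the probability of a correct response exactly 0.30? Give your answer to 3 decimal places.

0.687

P(θ) = 1 / (1 + exp(−D·a(θ − b)))
logit = ln(0.3000/0.7000) = -0.8473
θ = b + logit/(1.7·a) = 0.9 + (-0.8473)/3.9780 = 0.6870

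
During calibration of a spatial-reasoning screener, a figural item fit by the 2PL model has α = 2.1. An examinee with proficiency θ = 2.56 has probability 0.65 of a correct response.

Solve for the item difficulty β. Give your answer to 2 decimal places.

2.27

P(θ) = 1 / (1 + exp(−α(θ − β)))
logit(0.65) = ln(0.65/0.35) = 0.6190
β = θ − logit/(α) = 2.56 − 0.6190/2.1000 = 2.2652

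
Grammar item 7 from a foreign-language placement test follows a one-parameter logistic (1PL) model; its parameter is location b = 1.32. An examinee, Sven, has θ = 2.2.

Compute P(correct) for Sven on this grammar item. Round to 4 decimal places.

0.7068

P(θ) = 1 / (1 + exp(−(θ − b)))
Exponent: (2.2 − 1.32) = 0.8800
1/(1 + e^{-0.8800}) = 0.7068
P = 0.7068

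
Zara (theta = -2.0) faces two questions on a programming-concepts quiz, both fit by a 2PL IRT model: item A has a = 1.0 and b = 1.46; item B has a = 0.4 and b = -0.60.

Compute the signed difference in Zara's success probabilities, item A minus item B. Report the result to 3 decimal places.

P(theta) = 1 / (1 + exp(−a(theta − b)))
P_A = 0.0305
P_B = 0.3635
P_A − P_B = -0.3331

-0.333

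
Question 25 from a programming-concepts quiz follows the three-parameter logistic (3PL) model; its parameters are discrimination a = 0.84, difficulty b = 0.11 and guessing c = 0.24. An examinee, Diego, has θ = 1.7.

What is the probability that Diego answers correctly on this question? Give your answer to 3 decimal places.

0.842

P(θ) = c + (1 − c) · 1 / (1 + exp(−a(θ − b)))
Exponent: 0.84 × (1.7 − 0.11) = 1.3356
1/(1 + e^{-1.3356}) = 0.7918
P = 0.24 + 0.76 × 0.7918 = 0.8417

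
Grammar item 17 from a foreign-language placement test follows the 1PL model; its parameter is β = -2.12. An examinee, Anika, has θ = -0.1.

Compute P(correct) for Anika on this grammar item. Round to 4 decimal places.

P(θ) = 1 / (1 + exp(−(θ − β)))
Exponent: (-0.1 − (-2.12)) = 2.0200
1/(1 + e^{-2.0200}) = 0.8829
P = 0.8829

0.8829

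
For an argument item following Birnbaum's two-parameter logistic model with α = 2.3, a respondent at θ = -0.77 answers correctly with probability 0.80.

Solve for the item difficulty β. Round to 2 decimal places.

-1.37

P(θ) = 1 / (1 + exp(−α(θ − β)))
logit(0.80) = ln(0.80/0.20) = 1.3863
β = θ − logit/(α) = -0.77 − 1.3863/2.3000 = -1.3727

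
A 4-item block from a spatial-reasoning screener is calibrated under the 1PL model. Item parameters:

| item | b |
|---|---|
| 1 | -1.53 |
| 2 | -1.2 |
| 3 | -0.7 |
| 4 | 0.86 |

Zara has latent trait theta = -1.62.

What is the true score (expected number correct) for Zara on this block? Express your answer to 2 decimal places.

P(theta) = 1 / (1 + exp(−(theta − b)))
P_1 = 1/(1+e^{0.0900}) = 0.4775
P_2 = 1/(1+e^{0.4200}) = 0.3965
P_3 = 1/(1+e^{0.9200}) = 0.2850
P_4 = 1/(1+e^{2.4800}) = 0.0773
E[score] = 0.4775 + 0.3965 + 0.2850 + 0.0773 = 1.2363

1.24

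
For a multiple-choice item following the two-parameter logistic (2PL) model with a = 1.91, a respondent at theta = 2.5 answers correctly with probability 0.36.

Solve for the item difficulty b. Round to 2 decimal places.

2.80

P(theta) = 1 / (1 + exp(−a(theta − b)))
logit(0.36) = ln(0.36/0.64) = -0.5754
b = theta − logit/(a) = 2.5 − (-0.5754)/1.9100 = 2.8012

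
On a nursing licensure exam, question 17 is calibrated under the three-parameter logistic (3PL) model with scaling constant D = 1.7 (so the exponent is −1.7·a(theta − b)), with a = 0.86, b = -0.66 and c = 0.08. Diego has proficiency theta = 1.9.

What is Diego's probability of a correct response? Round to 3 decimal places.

0.979

P(theta) = c + (1 − c) · 1 / (1 + exp(−D·a(theta − b)))
Exponent: 1.7 × 0.86 × (1.9 − (-0.66)) = 3.7427
1/(1 + e^{-3.7427}) = 0.9769
P = 0.08 + 0.92 × 0.9769 = 0.9787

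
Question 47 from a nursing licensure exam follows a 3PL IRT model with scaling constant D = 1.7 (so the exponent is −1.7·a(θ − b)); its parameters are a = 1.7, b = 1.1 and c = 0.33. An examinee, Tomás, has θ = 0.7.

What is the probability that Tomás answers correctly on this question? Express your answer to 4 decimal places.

0.4904

P(θ) = c + (1 − c) · 1 / (1 + exp(−D·a(θ − b)))
Exponent: 1.7 × 1.7 × (0.7 − 1.1) = -1.1560
1/(1 + e^{1.1560}) = 0.2394
P = 0.33 + 0.67 × 0.2394 = 0.4904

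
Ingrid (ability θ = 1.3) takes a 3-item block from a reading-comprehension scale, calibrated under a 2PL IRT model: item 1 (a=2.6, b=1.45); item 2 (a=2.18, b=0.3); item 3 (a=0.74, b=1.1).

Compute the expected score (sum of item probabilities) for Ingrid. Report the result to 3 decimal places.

P(θ) = 1 / (1 + exp(−a(θ − b)))
P_1 = 1/(1+e^{0.3900}) = 0.4037
P_2 = 1/(1+e^{-2.1800}) = 0.8984
P_3 = 1/(1+e^{-0.1480}) = 0.5369
E[score] = 0.4037 + 0.8984 + 0.5369 = 1.8391

1.839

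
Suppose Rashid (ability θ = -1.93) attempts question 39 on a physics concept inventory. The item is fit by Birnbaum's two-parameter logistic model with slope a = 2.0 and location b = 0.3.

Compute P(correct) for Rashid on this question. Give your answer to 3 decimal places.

P(θ) = 1 / (1 + exp(−a(θ − b)))
Exponent: 2.0 × (-1.93 − 0.3) = -4.4600
1/(1 + e^{4.4600}) = 0.0114

0.011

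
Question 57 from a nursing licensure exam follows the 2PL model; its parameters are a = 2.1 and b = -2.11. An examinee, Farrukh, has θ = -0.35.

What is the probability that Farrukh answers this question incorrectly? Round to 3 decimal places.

0.024

P(θ) = 1 / (1 + exp(−a(θ − b)))
Exponent: 2.1 × (-0.35 − (-2.11)) = 3.6960
1/(1 + e^{-3.6960}) = 0.9758
P(incorrect) = 1 − 0.9758 = 0.0242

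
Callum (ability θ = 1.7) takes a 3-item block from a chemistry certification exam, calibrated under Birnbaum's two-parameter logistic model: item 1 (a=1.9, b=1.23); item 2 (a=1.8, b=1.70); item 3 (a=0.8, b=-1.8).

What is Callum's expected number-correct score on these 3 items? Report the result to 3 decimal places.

P(θ) = 1 / (1 + exp(−a(θ − b)))
P_1 = 1/(1+e^{-0.8930}) = 0.7095
P_2 = 1/(1+e^{0.0000}) = 0.5000
P_3 = 1/(1+e^{-2.8000}) = 0.9427
E[score] = 0.7095 + 0.5000 + 0.9427 = 2.1522

2.152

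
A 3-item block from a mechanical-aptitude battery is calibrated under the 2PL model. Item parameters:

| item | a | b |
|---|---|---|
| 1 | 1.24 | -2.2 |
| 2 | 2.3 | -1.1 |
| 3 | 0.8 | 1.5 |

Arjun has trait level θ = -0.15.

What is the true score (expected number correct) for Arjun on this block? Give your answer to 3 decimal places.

P(θ) = 1 / (1 + exp(−a(θ − b)))
P_1 = 1/(1+e^{-2.5420}) = 0.9270
P_2 = 1/(1+e^{-2.1850}) = 0.8989
P_3 = 1/(1+e^{1.3200}) = 0.2108
E[score] = 0.9270 + 0.8989 + 0.2108 = 2.0367

2.037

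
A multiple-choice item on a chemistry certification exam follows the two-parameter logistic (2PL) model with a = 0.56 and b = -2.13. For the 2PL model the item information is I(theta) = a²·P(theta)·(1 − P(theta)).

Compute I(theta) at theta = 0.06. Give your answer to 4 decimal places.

0.0550

P = 1/(1+e^{-1.2264}) = 0.7732
P(1−P) = 0.7732 × 0.2268 = 0.1754
I = a² × P(1−P) = 0.56² × 0.1754 = 0.05500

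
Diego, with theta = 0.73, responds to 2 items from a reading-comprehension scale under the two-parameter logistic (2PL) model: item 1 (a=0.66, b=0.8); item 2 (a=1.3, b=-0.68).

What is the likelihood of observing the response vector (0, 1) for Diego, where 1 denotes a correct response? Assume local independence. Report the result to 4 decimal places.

0.4410

P(theta) = 1 / (1 + exp(−a(theta − b)))
P_1 = 1/(1+e^{0.0462}) = 0.4885
P_2 = 1/(1+e^{-1.8330}) = 0.8621
L = (1−P_1) × P_2 = 0.5115 × 0.8621 = 0.44102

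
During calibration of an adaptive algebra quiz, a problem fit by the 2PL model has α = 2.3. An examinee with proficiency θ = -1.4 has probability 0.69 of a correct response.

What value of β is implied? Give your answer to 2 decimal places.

-1.75

P(θ) = 1 / (1 + exp(−α(θ − β)))
logit(0.69) = ln(0.69/0.31) = 0.8001
β = θ − logit/(α) = -1.4 − 0.8001/2.3000 = -1.7479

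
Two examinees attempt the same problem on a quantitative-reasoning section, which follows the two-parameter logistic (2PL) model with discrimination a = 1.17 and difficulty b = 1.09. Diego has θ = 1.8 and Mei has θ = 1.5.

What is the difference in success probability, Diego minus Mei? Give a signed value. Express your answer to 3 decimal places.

0.079

P(θ) = 1 / (1 + exp(−a(θ − b)))
P(Diego) = 0.6965  [exponent 0.8307]
P(Mei) = 0.6177  [exponent 0.4797]
Difference = 0.6965 − 0.6177 = 0.0788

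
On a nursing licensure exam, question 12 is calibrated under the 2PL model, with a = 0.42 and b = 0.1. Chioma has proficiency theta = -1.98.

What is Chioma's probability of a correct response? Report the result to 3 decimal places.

P(theta) = 1 / (1 + exp(−a(theta − b)))
Exponent: 0.42 × (-1.98 − 0.1) = -0.8736
1/(1 + e^{0.8736}) = 0.2945

0.295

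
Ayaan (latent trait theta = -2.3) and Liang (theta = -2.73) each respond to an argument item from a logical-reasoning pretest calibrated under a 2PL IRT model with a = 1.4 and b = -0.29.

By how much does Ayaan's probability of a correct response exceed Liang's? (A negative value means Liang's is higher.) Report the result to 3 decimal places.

P(theta) = 1 / (1 + exp(−a(theta − b)))
P(Ayaan) = 0.0566  [exponent -2.8140]
P(Liang) = 0.0318  [exponent -3.4160]
Difference = 0.0566 − 0.0318 = 0.0248

0.025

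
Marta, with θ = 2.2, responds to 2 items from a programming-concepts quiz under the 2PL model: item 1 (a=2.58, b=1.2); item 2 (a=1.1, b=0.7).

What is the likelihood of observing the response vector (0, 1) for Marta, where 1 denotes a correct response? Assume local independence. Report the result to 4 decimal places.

0.0591

P(θ) = 1 / (1 + exp(−a(θ − b)))
P_1 = 1/(1+e^{-2.5800}) = 0.9296
P_2 = 1/(1+e^{-1.6500}) = 0.8389
L = (1−P_1) × P_2 = 0.0704 × 0.8389 = 0.05909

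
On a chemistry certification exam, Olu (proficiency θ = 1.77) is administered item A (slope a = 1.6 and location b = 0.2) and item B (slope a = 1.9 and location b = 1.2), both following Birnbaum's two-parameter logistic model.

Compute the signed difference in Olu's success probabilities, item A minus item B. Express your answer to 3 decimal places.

0.178

P(θ) = 1 / (1 + exp(−a(θ − b)))
P_A = 0.9250
P_B = 0.7471
P_A − P_B = 0.1779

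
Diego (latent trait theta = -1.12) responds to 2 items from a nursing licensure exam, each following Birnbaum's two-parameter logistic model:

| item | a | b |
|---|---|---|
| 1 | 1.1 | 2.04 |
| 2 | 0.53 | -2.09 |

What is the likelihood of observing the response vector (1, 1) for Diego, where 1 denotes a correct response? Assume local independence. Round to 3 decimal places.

P(theta) = 1 / (1 + exp(−a(theta − b)))
P_1 = 1/(1+e^{3.4760}) = 0.0300
P_2 = 1/(1+e^{-0.5141}) = 0.6258
L = P_1 × P_2 = 0.0300 × 0.6258 = 0.01877

0.019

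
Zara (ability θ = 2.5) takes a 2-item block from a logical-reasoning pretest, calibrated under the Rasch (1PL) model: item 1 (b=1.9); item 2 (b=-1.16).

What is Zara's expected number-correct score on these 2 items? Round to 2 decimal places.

P(θ) = 1 / (1 + exp(−(θ − b)))
P_1 = 1/(1+e^{-0.6000}) = 0.6457
P_2 = 1/(1+e^{-3.6600}) = 0.9749
E[score] = 0.6457 + 0.9749 = 1.6206

1.62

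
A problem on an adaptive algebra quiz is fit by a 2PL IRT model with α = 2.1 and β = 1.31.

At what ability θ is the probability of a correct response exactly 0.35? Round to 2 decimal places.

1.02

P(θ) = 1 / (1 + exp(−α(θ − β)))
logit = ln(0.3500/0.6500) = -0.6190
θ = β + logit/(α) = 1.31 + (-0.6190)/2.1000 = 1.0152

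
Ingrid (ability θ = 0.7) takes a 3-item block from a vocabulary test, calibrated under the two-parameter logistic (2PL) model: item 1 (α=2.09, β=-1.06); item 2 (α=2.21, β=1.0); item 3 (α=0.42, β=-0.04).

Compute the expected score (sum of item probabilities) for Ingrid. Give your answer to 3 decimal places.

P(θ) = 1 / (1 + exp(−α(θ − β)))
P_1 = 1/(1+e^{-3.6784}) = 0.9754
P_2 = 1/(1+e^{0.6630}) = 0.3401
P_3 = 1/(1+e^{-0.3108}) = 0.5771
E[score] = 0.9754 + 0.3401 + 0.5771 = 1.8925

1.893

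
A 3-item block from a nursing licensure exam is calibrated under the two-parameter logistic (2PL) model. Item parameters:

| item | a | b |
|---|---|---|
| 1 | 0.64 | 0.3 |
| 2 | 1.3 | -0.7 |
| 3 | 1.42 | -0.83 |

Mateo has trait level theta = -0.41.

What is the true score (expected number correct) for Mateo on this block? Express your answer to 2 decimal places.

1.63

P(theta) = 1 / (1 + exp(−a(theta − b)))
P_1 = 1/(1+e^{0.4544}) = 0.3883
P_2 = 1/(1+e^{-0.3770}) = 0.5931
P_3 = 1/(1+e^{-0.5964}) = 0.6448
E[score] = 0.3883 + 0.5931 + 0.6448 = 1.6263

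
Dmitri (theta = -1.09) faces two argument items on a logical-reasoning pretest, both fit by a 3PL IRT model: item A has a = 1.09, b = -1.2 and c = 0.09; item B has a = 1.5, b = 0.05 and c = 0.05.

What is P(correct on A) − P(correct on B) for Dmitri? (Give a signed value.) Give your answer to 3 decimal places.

P(theta) = c + (1 − c) · 1 / (1 + exp(−a(theta − b)))
P_A = 0.5722
P_B = 0.1955
P_A − P_B = 0.3767

0.377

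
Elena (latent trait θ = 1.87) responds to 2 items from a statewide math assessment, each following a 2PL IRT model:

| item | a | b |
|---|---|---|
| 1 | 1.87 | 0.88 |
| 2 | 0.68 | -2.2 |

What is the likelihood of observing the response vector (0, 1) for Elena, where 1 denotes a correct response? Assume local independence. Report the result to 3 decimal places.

0.128

P(θ) = 1 / (1 + exp(−a(θ − b)))
P_1 = 1/(1+e^{-1.8513}) = 0.8643
P_2 = 1/(1+e^{-2.7676}) = 0.9409
L = (1−P_1) × P_2 = 0.1357 × 0.9409 = 0.12770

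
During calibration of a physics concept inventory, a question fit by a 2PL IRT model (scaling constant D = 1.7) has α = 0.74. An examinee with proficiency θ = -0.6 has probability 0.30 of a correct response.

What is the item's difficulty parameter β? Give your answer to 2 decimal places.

0.07

P(θ) = 1 / (1 + exp(−D·α(θ − β)))
logit(0.30) = ln(0.30/0.70) = -0.8473
β = θ − logit/(1.7·α) = -0.6 − (-0.8473)/1.2580 = 0.0735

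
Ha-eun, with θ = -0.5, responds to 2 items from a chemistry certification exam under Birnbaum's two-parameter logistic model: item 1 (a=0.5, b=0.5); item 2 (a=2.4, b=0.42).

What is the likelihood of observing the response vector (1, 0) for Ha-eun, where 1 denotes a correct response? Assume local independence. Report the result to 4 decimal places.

P(θ) = 1 / (1 + exp(−a(θ − b)))
P_1 = 1/(1+e^{0.5000}) = 0.3775
P_2 = 1/(1+e^{2.2080}) = 0.0990
L = P_1 × (1−P_2) = 0.3775 × 0.9010 = 0.34015

0.3402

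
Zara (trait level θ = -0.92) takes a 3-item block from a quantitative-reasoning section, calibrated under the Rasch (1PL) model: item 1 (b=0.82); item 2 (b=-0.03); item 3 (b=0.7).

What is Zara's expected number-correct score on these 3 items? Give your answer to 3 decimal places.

P(θ) = 1 / (1 + exp(−(θ − b)))
P_1 = 1/(1+e^{1.7400}) = 0.1493
P_2 = 1/(1+e^{0.8900}) = 0.2911
P_3 = 1/(1+e^{1.6200}) = 0.1652
E[score] = 0.1493 + 0.2911 + 0.1652 = 0.6056

0.606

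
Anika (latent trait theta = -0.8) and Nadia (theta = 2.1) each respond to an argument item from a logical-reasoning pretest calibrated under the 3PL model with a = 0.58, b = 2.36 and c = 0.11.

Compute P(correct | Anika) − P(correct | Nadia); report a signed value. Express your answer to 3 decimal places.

P(theta) = c + (1 − c) · 1 / (1 + exp(−a(theta − b)))
P(Anika) = 0.2327  [exponent -1.8328]
P(Nadia) = 0.5215  [exponent -0.1508]
Difference = 0.2327 − 0.5215 = -0.2888

-0.289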